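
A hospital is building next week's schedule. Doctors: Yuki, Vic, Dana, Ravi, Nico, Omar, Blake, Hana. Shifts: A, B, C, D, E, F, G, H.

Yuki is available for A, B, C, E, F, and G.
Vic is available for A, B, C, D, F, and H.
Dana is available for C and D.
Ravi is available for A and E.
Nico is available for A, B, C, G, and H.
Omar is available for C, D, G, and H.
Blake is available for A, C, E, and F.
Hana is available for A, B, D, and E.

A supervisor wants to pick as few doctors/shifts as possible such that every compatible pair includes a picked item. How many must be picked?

A maximum matching has 8 edges (e.g. Yuki–G, Vic–F, Dana–D, Ravi–E, Nico–A, Omar–H, Blake–C, Hana–B).
By König's theorem the minimum vertex cover has the same size. One such cover is {Yuki, Vic, Dana, Ravi, Nico, Omar, Blake, Hana}.

8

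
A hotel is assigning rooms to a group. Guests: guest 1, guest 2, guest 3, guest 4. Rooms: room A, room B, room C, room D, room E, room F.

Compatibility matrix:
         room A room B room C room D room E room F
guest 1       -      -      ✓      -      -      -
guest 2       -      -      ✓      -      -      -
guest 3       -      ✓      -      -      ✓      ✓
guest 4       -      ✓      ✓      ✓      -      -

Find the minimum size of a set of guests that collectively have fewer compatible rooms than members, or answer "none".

2

Take S = {guest 1, guest 2}. Its neighbourhood is {room C}, so |N(S)| = 1 < |S| = 2.
No single vertex violates Hall's condition since each has at least one neighbour, so 2 is the minimum.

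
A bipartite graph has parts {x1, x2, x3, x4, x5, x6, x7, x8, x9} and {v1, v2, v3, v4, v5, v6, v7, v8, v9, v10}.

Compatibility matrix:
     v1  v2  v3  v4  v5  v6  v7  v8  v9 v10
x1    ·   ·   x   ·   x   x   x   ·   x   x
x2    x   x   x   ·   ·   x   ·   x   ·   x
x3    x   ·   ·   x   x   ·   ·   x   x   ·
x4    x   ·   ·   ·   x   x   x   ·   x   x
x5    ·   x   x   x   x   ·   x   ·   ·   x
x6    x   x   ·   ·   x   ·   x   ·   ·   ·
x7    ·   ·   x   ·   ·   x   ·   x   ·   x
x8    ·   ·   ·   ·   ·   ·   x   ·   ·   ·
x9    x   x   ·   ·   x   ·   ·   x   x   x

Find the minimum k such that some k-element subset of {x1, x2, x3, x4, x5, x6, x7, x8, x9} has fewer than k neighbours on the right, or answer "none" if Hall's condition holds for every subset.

A matching saturating every left vertex exists, for instance x1→v6, x2→v1, x3→v5, x4→v9, x5→v3, x6→v2, x7→v8, x8→v7, x9→v10.
By Hall's marriage theorem, this means |N(S)| ≥ |S| for every subset S, so no violating subset exists.

none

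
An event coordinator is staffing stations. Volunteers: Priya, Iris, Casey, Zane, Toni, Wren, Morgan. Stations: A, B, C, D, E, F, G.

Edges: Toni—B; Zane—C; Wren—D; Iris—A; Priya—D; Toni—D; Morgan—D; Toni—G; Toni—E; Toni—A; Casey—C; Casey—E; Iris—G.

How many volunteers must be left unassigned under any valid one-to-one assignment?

2

One maximum matching: Priya-D, Iris-A, Casey-E, Zane-C, Toni-G.
The set {Priya, Wren, Morgan} has only 1 neighbour ({D}), so by Hall's theorem at most 5 of the 7 volunteers can be matched.
That matches 5 of the 7, leaving 2 unmatched; no matching can do better.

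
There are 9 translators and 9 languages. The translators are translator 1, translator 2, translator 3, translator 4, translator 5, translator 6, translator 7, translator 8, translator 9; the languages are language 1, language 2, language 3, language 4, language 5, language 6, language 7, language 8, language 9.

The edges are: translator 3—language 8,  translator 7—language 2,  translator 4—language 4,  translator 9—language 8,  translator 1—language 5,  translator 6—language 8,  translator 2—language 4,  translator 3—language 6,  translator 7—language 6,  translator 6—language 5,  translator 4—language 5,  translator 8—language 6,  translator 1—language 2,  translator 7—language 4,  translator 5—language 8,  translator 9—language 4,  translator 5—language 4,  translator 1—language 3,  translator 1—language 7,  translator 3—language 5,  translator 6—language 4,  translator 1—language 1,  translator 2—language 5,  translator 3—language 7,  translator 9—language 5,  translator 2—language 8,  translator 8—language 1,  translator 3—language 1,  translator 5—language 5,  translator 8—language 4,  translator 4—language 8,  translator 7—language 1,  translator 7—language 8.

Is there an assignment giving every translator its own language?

No

The set {translator 2, translator 4, translator 5, translator 6, translator 9} has only 3 neighbours ({language 4, language 5, language 8}), so by Hall's theorem at most 7 of the 9 translators can be matched.
Hence no matching covers every translator.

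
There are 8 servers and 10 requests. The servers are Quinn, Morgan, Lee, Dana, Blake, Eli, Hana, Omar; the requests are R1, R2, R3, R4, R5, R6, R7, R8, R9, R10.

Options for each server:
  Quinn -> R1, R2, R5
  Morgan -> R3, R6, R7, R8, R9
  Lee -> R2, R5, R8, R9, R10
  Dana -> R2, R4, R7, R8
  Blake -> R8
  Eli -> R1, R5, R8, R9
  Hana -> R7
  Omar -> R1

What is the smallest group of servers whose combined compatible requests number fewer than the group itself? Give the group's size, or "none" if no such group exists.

A matching saturating every server exists, for instance Quinn→R2, Morgan→R6, Lee→R9, Dana→R4, Blake→R8, Eli→R5, Hana→R7, Omar→R1.
By Hall's marriage theorem, this means |N(S)| ≥ |S| for every subset S, so no violating subset exists.

none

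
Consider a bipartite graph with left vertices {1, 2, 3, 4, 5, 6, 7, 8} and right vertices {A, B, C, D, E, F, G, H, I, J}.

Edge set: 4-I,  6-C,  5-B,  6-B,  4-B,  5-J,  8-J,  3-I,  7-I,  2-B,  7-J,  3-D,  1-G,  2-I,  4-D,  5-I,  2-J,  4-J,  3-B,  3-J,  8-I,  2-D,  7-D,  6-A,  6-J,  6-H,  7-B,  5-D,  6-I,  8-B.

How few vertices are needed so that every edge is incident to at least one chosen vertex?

6

{1, 6, B, D, I, J} is a vertex cover of size 6: every edge has an endpoint in this set.
No smaller cover exists because 1–G, 2–I, 3–D, 4–J, 5–B, 6–A is a matching of size 6, and a cover must include an endpoint of each of these disjoint edges (König's theorem).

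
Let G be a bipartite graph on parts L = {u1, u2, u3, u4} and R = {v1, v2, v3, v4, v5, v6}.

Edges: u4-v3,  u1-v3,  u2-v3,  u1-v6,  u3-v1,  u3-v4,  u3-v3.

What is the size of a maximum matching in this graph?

A valid assignment of size 3: u1-v6, u2-v3, u3-v1.
The set {u2, u4} has only 1 neighbour ({v3}), so by Hall's theorem at most 3 of the 4 left vertices can be matched.

3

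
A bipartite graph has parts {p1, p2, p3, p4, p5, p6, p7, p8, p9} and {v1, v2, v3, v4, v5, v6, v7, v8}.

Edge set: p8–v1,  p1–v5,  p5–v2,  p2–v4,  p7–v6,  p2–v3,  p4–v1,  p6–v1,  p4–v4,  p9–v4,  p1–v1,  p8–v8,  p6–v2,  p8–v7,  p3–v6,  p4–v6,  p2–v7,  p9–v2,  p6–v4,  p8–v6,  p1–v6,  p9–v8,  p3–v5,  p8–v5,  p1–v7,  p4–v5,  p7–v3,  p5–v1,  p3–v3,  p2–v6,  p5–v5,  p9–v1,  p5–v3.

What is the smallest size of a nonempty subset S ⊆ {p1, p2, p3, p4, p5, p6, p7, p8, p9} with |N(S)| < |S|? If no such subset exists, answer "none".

9

Take S = {p1, p2, p3, p4, p5, p6, p7, p8, p9}. Its neighbourhood is {v1, v2, v3, v4, v5, v6, v7, v8}, so |N(S)| = 8 < |S| = 9.
Every subset of size less than 9 has at least as many neighbours as members, so 9 is the minimum.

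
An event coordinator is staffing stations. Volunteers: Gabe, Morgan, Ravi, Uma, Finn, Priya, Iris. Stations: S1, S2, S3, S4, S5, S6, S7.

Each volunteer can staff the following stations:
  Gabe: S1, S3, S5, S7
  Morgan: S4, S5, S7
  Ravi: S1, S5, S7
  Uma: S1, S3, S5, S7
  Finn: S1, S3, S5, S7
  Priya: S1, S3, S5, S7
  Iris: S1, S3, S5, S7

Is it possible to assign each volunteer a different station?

No

The set {Gabe, Ravi, Uma, Finn, Priya, Iris} has only 4 neighbours ({S1, S3, S5, S7}), so by Hall's theorem at most 5 of the 7 volunteers can be matched.
Hence no matching covers every volunteer.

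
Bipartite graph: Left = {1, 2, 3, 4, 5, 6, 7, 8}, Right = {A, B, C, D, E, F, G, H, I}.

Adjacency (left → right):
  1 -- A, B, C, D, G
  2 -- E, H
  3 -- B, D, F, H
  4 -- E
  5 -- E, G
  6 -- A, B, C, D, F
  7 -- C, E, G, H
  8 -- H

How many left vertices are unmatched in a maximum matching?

1

For example, pair 1-B, 2-H, 3-F, 4-E, 5-G, 6-A, 7-C.
The set {2, 4, 8} has only 2 neighbours ({E, H}), so by Hall's theorem at most 7 of the 8 left vertices can be matched.
That matches 7 of the 8, leaving 1 unmatched; no matching can do better.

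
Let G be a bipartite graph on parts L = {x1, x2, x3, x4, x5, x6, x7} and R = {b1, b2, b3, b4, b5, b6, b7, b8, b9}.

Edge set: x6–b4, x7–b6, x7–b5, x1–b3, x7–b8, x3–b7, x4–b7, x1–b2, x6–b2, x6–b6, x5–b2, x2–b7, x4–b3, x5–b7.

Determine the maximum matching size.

For example, pair x1-b2, x2-b7, x4-b3, x6-b6, x7-b5.
The set {x1, x2, x3, x4, x5} has only 3 neighbours ({b2, b3, b7}), so by Hall's theorem at most 5 of the 7 left vertices can be matched.

5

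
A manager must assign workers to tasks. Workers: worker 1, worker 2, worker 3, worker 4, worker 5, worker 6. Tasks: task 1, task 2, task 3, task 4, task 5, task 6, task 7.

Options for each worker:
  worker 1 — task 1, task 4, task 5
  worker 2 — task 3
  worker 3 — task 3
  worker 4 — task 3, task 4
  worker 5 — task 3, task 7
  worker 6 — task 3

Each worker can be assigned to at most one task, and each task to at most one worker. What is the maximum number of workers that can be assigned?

One maximum matching: worker 1–task 1, worker 2–task 3, worker 4–task 4, worker 5–task 7.
The set {worker 2, worker 3, worker 6} has only 1 neighbour ({task 3}), so by Hall's theorem at most 4 of the 6 workers can be matched.

4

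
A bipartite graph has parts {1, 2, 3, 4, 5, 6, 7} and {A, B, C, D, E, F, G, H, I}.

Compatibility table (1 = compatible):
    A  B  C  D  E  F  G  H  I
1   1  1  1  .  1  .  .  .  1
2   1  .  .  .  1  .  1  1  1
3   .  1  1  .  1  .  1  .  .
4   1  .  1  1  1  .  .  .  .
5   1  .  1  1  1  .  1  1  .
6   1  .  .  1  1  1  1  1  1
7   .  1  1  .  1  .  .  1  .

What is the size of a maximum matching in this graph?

A valid assignment of size 7: 1–A, 2–H, 3–C, 4–D, 5–G, 6–E, 7–B.
This saturates every left vertex, so 7 is the maximum.

7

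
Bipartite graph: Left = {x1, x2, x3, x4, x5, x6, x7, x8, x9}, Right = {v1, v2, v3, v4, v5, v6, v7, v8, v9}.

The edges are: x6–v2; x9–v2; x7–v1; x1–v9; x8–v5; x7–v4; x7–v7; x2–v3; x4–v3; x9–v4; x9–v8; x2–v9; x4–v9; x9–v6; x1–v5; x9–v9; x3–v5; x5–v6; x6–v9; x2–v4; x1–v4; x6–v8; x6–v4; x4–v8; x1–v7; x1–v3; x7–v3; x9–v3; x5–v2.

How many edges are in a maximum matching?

8

One maximum matching: x1-v7, x2-v4, x3-v5, x4-v9, x5-v6, x6-v2, x7-v1, x9-v3.
The set {x3, x8} has only 1 neighbour ({v5}), so by Hall's theorem at most 8 of the 9 left vertices can be matched.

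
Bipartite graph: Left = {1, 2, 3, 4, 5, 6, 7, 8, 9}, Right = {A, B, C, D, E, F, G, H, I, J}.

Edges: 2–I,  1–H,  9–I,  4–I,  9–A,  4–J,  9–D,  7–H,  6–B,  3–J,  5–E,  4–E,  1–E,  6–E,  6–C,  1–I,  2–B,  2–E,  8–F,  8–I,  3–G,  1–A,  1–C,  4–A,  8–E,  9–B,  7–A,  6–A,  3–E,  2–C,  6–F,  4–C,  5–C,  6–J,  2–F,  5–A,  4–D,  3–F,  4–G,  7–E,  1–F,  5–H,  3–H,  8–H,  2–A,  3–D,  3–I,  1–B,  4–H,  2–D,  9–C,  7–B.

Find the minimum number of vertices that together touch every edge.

The 9 edges 1–H, 2–E, 3–G, 4–D, 5–C, 6–J, 7–B, 8–F, 9–A form a matching, so any vertex cover needs at least 9 vertices (one per matched edge).
Conversely {1, 2, 3, 4, 5, 6, 7, 8, 9} meets every edge and has exactly 9 vertices, so 9 is optimal.

9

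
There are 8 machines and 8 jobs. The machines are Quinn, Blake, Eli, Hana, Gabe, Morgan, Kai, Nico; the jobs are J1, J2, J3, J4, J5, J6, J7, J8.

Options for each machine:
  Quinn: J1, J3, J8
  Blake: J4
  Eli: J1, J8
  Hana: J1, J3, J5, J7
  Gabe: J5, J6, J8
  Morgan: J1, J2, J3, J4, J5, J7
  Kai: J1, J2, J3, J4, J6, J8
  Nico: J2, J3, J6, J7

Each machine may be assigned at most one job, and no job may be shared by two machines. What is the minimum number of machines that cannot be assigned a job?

A valid assignment of size 8: Quinn–J8, Blake–J4, Eli–J1, Hana–J5, Gabe–J6, Morgan–J7, Kai–J2, Nico–J3.
All 8 machines are matched, so no larger matching exists.
That matches 8 of the 8, leaving 0 unmatched; no matching can do better.

0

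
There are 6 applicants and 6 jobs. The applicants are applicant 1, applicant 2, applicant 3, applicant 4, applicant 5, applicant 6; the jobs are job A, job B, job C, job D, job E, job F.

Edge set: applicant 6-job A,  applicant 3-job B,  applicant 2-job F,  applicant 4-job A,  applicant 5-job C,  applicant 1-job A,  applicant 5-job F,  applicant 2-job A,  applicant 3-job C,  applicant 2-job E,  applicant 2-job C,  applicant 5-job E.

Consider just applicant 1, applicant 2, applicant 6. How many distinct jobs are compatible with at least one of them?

The union of neighbours of {applicant 1, applicant 2, applicant 6} is {job A, job C, job E, job F}, which has 4 elements.
Since |N(S)| = 4 ≥ |S| = 3, Hall's condition holds for this subset.

4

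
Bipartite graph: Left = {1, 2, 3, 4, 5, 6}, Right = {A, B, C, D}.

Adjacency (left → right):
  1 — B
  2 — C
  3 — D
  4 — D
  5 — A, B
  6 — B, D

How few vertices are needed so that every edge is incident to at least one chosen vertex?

{2, 5, B, D} is a vertex cover of size 4: every edge has an endpoint in this set.
No smaller cover exists because 1–B, 2–C, 3–D, 5–A is a matching of size 4, and a cover must include an endpoint of each of these disjoint edges (König's theorem).

4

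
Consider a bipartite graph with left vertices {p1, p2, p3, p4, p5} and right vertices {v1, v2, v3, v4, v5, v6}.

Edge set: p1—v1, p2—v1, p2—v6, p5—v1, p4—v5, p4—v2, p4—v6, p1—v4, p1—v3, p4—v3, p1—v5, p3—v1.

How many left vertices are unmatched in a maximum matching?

One maximum matching: p1→v4, p2→v6, p3→v1, p4→v2.
The set {p3, p5} has only 1 neighbour ({v1}), so by Hall's theorem at most 4 of the 5 left vertices can be matched.
That matches 4 of the 5, leaving 1 unmatched; no matching can do better.

1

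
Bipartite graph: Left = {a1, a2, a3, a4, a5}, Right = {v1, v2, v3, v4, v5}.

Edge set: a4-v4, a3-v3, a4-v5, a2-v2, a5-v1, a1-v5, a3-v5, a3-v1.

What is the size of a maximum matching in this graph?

One maximum matching: a1–v5, a2–v2, a3–v3, a4–v4, a5–v1.
All 5 left vertices are matched, so no larger matching exists.

5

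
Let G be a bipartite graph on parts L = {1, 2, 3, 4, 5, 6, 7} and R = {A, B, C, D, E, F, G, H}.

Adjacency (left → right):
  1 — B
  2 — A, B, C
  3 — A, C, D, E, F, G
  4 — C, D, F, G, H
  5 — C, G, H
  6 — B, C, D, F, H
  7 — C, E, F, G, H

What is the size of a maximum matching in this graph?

One maximum matching: 1–B, 2–A, 3–E, 4–H, 5–C, 6–F, 7–G.
All 7 left vertices are matched, so no larger matching exists.

7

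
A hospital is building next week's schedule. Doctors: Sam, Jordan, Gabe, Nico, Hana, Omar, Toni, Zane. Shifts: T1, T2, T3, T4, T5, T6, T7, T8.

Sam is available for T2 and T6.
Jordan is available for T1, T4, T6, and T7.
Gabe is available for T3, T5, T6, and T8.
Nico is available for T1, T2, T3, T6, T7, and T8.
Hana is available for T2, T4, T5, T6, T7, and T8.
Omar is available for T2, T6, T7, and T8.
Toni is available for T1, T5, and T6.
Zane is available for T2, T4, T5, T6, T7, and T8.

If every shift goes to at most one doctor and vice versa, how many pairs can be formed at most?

For example, pair Sam-T2, Jordan-T6, Gabe-T5, Nico-T3, Hana-T4, Omar-T8, Toni-T1, Zane-T7.
This saturates every doctor, so 8 is the maximum.

8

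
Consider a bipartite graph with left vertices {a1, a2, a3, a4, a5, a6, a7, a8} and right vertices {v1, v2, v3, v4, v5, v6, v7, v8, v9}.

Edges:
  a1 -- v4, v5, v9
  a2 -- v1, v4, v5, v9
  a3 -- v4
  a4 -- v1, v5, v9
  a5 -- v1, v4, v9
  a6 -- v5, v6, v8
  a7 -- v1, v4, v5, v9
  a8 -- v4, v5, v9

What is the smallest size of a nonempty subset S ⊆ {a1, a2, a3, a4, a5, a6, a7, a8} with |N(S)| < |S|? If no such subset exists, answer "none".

5

Take S = {a1, a2, a3, a4, a5}. Its neighbourhood is {v1, v4, v5, v9}, so |N(S)| = 4 < |S| = 5.
Every subset of size less than 5 has at least as many neighbours as members, so 5 is the minimum.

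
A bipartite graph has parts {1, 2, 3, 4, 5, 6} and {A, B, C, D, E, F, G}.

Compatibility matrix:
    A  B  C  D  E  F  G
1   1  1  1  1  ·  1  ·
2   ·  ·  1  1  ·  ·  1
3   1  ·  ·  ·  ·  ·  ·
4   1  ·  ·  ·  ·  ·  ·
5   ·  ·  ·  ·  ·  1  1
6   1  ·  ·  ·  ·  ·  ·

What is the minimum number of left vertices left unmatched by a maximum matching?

2

One maximum matching: 1→B, 2→G, 3→A, 5→F.
The set {3, 4, 6} has only 1 neighbour ({A}), so by Hall's theorem at most 4 of the 6 left vertices can be matched.
That matches 4 of the 6, leaving 2 unmatched; no matching can do better.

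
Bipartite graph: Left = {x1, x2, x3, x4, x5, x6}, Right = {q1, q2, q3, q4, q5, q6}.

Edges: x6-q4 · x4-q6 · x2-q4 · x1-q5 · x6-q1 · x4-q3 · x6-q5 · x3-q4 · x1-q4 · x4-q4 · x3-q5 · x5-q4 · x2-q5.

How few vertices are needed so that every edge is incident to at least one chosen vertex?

4

A maximum matching has 4 edges (e.g. x1–q4, x2–q5, x4–q6, x6–q1).
By König's theorem the minimum vertex cover has the same size. One such cover is {x4, x6, q4, q5}.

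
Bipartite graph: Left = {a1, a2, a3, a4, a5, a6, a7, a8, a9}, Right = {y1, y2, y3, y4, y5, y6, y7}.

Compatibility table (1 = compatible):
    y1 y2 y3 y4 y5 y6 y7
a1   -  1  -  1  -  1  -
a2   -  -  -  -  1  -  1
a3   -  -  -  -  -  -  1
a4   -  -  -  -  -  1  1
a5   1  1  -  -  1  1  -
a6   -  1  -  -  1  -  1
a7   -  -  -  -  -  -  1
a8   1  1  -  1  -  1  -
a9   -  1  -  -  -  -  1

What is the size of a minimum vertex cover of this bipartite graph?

6

A maximum matching has 6 edges (e.g. a1–y4, a2–y5, a3–y7, a4–y6, a5–y1, a6–y2).
By König's theorem the minimum vertex cover has the same size. One such cover is {y1, y2, y4, y5, y6, y7}.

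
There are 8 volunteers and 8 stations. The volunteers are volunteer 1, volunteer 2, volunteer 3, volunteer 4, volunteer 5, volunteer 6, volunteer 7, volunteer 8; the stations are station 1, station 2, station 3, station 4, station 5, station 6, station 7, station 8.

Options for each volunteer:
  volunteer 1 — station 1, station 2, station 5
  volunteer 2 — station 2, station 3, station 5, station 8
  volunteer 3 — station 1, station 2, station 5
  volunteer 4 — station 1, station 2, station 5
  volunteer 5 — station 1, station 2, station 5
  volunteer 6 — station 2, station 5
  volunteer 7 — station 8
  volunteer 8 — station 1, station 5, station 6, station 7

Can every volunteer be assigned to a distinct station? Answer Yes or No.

No

The set {volunteer 1, volunteer 3, volunteer 4, volunteer 5, volunteer 6} has only 3 neighbours ({station 1, station 2, station 5}), so by Hall's theorem at most 6 of the 8 volunteers can be matched.
Hence no matching covers every volunteer.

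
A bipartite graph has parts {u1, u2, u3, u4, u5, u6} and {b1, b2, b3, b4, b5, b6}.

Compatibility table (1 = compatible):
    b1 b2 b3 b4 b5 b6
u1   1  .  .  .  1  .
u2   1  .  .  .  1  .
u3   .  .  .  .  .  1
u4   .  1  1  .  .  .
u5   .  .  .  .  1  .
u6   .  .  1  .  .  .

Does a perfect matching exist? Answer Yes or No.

The set {u1, u2, u5} has only 2 neighbours ({b1, b5}), so by Hall's theorem at most 5 of the 6 left vertices can be matched.
Hence no matching covers every left vertex.

No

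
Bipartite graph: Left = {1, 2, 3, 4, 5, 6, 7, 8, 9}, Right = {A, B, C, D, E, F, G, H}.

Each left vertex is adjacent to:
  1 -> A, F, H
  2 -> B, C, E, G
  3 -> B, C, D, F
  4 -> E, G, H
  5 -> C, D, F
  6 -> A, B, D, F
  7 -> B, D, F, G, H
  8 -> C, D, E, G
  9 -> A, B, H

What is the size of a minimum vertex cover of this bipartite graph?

{A, B, C, D, E, F, G, H} is a vertex cover of size 8: every edge has an endpoint in this set.
No smaller cover exists because 1–F, 2–B, 3–C, 4–G, 5–D, 6–A, 7–H, 8–E is a matching of size 8, and a cover must include an endpoint of each of these disjoint edges (König's theorem).

8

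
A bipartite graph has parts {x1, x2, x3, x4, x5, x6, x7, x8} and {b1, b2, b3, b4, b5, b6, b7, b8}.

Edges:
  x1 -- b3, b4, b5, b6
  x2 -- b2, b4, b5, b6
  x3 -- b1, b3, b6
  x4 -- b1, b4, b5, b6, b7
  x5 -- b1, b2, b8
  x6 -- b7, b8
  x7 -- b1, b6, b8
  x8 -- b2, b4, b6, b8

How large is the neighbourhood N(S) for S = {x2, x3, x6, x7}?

8

The union of neighbours of {x2, x3, x6, x7} is {b1, b2, b3, b4, b5, b6, b7, b8}, which has 8 elements.
Since |N(S)| = 8 ≥ |S| = 4, Hall's condition holds for this subset.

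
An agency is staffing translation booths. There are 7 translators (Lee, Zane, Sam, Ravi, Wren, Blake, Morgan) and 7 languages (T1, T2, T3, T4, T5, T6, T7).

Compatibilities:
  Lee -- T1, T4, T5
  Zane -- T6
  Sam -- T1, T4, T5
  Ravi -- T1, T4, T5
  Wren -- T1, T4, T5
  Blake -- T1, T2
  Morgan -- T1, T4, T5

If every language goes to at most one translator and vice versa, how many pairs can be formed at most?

One maximum matching: Lee→T4, Zane→T6, Sam→T1, Ravi→T5, Blake→T2.
The set {Lee, Sam, Ravi, Wren, Morgan} has only 3 neighbours ({T1, T4, T5}), so by Hall's theorem at most 5 of the 7 translators can be matched.

5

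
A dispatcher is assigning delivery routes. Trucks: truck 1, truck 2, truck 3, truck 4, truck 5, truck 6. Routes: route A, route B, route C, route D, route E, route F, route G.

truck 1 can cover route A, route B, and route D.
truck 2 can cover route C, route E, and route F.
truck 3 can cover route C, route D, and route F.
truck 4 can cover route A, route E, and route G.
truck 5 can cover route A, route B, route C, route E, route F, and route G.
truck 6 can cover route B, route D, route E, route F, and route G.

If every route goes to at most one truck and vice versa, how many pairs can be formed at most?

For example, pair truck 1–route B, truck 2–route F, truck 3–route D, truck 4–route A, truck 5–route G, truck 6–route E.
All 6 trucks are matched, so no larger matching exists.

6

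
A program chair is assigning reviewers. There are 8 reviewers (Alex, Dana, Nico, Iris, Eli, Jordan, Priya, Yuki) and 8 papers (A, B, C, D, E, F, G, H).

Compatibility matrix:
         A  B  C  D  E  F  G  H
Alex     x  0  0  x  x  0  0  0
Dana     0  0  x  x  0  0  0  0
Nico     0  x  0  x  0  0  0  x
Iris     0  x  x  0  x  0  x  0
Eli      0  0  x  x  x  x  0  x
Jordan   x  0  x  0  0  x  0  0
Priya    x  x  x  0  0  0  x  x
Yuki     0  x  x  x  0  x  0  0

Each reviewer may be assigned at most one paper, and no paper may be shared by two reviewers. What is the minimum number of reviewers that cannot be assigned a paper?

0

A valid assignment of size 8: Alex→D, Dana→C, Nico→H, Iris→E, Eli→F, Jordan→A, Priya→G, Yuki→B.
This saturates every reviewer, so 8 is the maximum.
That matches 8 of the 8, leaving 0 unmatched; no matching can do better.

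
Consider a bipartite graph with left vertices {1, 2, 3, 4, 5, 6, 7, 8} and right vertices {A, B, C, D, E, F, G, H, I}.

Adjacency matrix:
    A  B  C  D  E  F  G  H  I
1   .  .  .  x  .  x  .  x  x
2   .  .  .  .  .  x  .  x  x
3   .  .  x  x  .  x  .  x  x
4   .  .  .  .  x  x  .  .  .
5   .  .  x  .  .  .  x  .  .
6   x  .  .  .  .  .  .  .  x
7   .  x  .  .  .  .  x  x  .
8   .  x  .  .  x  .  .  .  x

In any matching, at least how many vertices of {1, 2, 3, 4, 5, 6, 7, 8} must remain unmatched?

One maximum matching: 1–D, 2–F, 3–H, 4–E, 5–C, 6–I, 7–G, 8–B.
All 8 left vertices are matched, so no larger matching exists.
That matches 8 of the 8, leaving 0 unmatched; no matching can do better.

0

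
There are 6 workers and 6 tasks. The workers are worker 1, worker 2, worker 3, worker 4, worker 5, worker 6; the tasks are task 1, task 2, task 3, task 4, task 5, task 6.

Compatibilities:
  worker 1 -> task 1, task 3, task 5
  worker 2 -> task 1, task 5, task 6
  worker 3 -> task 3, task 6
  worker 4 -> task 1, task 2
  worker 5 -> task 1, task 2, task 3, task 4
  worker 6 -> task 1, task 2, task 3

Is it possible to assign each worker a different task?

One maximum matching: worker 1–task 3, worker 2–task 5, worker 3–task 6, worker 4–task 1, worker 5–task 4, worker 6–task 2.
All 6 workers are covered.

Yes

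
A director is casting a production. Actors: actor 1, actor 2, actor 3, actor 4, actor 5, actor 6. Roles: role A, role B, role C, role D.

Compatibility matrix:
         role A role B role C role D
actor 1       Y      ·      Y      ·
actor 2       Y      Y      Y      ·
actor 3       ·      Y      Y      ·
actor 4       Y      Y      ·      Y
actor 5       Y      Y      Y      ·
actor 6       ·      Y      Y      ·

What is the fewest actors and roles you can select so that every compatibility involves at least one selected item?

The 4 edges actor 1–role C, actor 2–role A, actor 3–role B, actor 4–role D form a matching, so any vertex cover needs at least 4 vertices (one per matched edge).
Conversely {actor 4, role A, role B, role C} meets every edge and has exactly 4 vertices, so 4 is optimal.

4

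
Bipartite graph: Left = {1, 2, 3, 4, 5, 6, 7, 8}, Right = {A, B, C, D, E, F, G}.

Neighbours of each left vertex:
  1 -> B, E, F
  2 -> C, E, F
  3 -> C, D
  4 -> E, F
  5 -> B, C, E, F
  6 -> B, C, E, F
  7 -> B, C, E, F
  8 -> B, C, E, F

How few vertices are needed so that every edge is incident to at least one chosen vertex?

5

The 5 edges 1–E, 2–C, 3–D, 4–F, 5–B form a matching, so any vertex cover needs at least 5 vertices (one per matched edge).
Conversely {3, B, C, E, F} meets every edge and has exactly 5 vertices, so 5 is optimal.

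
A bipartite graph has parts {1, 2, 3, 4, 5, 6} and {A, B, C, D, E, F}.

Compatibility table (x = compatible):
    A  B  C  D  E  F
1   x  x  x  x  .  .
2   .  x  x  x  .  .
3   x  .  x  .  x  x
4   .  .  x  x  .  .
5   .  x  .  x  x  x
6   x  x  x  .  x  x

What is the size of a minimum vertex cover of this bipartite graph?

The 6 edges 1–B, 2–D, 3–F, 4–C, 5–E, 6–A form a matching, so any vertex cover needs at least 6 vertices (one per matched edge).
Conversely {1, 2, 3, 4, 5, 6} meets every edge and has exactly 6 vertices, so 6 is optimal.

6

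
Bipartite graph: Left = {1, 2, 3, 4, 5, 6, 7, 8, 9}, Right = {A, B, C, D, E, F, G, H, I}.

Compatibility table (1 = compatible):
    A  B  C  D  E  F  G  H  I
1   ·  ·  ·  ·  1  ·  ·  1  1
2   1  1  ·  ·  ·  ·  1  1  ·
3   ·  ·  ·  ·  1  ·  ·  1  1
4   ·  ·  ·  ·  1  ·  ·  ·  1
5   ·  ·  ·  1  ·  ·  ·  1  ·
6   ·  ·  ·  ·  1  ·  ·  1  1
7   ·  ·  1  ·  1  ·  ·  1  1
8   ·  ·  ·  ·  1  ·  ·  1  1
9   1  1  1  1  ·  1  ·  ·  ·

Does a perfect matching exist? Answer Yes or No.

The set {1, 3, 4, 6, 8} has only 3 neighbours ({E, H, I}), so by Hall's theorem at most 7 of the 9 left vertices can be matched.
Hence no matching covers every left vertex.

No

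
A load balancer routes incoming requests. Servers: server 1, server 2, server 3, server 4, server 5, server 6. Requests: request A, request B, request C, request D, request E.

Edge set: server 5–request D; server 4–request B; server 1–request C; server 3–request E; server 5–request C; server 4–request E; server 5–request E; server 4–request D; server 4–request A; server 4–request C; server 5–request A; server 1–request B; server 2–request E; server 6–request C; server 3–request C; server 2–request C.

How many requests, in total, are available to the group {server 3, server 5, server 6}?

4

The union of neighbours of {server 3, server 5, server 6} is {request A, request C, request D, request E}, which has 4 elements.
Since |N(S)| = 4 ≥ |S| = 3, Hall's condition holds for this subset.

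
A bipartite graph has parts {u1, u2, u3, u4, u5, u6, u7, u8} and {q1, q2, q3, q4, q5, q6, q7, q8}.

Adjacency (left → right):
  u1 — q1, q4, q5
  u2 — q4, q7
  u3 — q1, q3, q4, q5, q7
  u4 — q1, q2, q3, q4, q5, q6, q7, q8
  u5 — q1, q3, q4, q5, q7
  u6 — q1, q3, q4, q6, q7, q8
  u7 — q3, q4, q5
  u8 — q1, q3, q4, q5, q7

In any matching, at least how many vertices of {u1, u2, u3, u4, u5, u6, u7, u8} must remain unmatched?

For example, pair u1→q5, u2→q7, u3→q3, u4→q6, u5→q1, u6→q8, u7→q4.
The set {u1, u2, u3, u5, u7, u8} has only 5 neighbours ({q1, q3, q4, q5, q7}), so by Hall's theorem at most 7 of the 8 left vertices can be matched.
That matches 7 of the 8, leaving 1 unmatched; no matching can do better.

1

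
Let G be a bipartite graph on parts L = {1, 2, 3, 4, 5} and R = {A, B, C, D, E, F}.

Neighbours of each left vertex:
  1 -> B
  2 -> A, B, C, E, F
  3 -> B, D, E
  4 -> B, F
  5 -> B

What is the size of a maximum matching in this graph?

4

A valid assignment of size 4: 1-B, 2-A, 3-E, 4-F.
The set {1, 5} has only 1 neighbour ({B}), so by Hall's theorem at most 4 of the 5 left vertices can be matched.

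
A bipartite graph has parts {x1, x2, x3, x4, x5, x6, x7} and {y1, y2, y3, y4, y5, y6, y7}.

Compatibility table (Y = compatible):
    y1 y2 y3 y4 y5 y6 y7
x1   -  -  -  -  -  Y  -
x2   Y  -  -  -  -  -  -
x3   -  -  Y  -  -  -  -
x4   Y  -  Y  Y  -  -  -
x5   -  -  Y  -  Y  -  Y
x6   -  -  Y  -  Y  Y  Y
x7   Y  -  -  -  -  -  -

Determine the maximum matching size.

A valid assignment of size 6: x1–y6, x2–y1, x3–y3, x4–y4, x5–y7, x6–y5.
The set {x2, x7} has only 1 neighbour ({y1}), so by Hall's theorem at most 6 of the 7 left vertices can be matched.

6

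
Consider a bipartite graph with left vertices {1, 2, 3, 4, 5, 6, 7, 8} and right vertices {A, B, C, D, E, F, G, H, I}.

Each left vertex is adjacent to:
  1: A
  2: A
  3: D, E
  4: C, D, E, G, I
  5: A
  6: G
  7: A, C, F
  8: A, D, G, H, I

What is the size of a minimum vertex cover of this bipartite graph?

6

{3, 4, 6, 7, 8, A} is a vertex cover of size 6: every edge has an endpoint in this set.
No smaller cover exists because 1–A, 3–D, 4–E, 6–G, 7–F, 8–H is a matching of size 6, and a cover must include an endpoint of each of these disjoint edges (König's theorem).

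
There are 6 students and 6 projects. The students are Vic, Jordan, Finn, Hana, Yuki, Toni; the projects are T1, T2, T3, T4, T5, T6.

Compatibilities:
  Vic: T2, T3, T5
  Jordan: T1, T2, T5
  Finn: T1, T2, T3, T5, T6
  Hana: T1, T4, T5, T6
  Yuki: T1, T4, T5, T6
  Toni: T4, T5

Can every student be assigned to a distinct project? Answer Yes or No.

Yes

One maximum matching: Vic–T2, Jordan–T1, Finn–T3, Hana–T4, Yuki–T6, Toni–T5.
All 6 students are covered.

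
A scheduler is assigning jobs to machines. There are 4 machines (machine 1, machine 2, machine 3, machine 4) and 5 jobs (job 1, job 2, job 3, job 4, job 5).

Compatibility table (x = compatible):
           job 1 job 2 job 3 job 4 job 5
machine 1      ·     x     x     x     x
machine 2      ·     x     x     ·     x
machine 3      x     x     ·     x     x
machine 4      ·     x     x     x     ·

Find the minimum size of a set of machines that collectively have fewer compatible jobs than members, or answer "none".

A matching saturating every machine exists, for instance machine 1→job 4, machine 2→job 5, machine 3→job 1, machine 4→job 2.
By Hall's marriage theorem, this means |N(S)| ≥ |S| for every subset S, so no violating subset exists.

none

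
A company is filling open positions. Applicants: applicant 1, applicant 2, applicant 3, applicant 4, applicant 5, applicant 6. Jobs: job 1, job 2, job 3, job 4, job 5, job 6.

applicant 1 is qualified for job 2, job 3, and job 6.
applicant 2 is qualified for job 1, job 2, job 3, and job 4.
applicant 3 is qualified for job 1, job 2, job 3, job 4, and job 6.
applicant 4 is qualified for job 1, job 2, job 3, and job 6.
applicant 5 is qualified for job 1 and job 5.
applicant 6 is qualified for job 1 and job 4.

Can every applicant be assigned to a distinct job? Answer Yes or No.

Yes

A valid assignment of size 6: applicant 1–job 3, applicant 2–job 2, applicant 3–job 4, applicant 4–job 6, applicant 5–job 5, applicant 6–job 1.
Every applicant is matched, so this is a perfect matching.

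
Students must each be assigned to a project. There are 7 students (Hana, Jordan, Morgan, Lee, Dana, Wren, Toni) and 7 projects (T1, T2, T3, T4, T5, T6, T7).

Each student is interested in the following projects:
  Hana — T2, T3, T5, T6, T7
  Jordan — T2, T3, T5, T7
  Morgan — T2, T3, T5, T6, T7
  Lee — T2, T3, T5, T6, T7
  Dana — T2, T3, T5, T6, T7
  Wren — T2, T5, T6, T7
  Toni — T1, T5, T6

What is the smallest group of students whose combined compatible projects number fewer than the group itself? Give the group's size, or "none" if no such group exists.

6

Take S = {Hana, Jordan, Morgan, Lee, Dana, Wren}. Its neighbourhood is {T2, T3, T5, T6, T7}, so |N(S)| = 5 < |S| = 6.
Every subset of size less than 6 has at least as many neighbours as members, so 6 is the minimum.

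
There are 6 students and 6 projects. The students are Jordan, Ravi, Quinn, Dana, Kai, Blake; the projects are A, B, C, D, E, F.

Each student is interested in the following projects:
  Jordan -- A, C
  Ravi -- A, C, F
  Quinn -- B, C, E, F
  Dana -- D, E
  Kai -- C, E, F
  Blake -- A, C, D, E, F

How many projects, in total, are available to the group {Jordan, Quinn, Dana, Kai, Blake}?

The union of neighbours of {Jordan, Quinn, Dana, Kai, Blake} is {A, B, C, D, E, F}, which has 6 elements.
Since |N(S)| = 6 ≥ |S| = 5, Hall's condition holds for this subset.

6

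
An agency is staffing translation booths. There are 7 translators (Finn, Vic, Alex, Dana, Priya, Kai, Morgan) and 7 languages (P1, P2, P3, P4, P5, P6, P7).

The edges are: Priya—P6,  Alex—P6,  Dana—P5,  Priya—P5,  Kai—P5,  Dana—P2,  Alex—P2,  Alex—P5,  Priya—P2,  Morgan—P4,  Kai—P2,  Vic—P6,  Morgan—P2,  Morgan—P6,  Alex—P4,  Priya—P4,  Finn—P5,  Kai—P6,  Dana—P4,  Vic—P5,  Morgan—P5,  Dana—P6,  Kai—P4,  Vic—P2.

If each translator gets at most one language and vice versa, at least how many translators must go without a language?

3

One maximum matching: Finn→P5, Vic→P2, Alex→P4, Dana→P6.
The set {Finn, Vic, Alex, Dana, Priya, Kai, Morgan} has only 4 neighbours ({P2, P4, P5, P6}), so by Hall's theorem at most 4 of the 7 translators can be matched.
That matches 4 of the 7, leaving 3 unmatched; no matching can do better.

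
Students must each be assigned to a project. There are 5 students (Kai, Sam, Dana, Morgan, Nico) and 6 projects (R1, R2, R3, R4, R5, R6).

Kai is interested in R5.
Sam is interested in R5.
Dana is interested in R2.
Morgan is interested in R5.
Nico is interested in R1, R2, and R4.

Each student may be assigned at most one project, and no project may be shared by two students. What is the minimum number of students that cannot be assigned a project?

2

For example, pair Kai→R5, Dana→R2, Nico→R4.
The set {Kai, Sam, Morgan} has only 1 neighbour ({R5}), so by Hall's theorem at most 3 of the 5 students can be matched.
That matches 3 of the 5, leaving 2 unmatched; no matching can do better.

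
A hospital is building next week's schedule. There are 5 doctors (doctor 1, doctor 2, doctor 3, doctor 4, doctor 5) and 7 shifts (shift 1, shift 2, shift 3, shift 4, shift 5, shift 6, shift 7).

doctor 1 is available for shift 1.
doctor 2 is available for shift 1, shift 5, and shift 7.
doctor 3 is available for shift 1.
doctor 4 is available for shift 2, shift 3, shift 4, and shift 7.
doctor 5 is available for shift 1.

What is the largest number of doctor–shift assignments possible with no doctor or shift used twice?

3

One maximum matching: doctor 1-shift 1, doctor 2-shift 5, doctor 4-shift 3.
The set {doctor 1, doctor 3, doctor 5} has only 1 neighbour ({shift 1}), so by Hall's theorem at most 3 of the 5 doctors can be matched.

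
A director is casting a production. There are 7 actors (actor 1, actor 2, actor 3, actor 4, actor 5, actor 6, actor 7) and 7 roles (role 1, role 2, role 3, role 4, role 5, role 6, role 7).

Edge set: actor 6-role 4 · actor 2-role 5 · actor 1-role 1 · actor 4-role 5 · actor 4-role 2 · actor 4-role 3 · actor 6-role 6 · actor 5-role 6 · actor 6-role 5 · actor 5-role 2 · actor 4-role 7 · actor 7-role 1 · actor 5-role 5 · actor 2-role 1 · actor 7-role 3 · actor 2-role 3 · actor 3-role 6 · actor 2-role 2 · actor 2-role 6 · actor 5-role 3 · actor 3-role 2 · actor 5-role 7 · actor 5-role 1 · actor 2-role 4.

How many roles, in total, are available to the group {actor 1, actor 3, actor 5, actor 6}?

The union of neighbours of {actor 1, actor 3, actor 5, actor 6} is {role 1, role 2, role 3, role 4, role 5, role 6, role 7}, which has 7 elements.
Since |N(S)| = 7 ≥ |S| = 4, Hall's condition holds for this subset.

7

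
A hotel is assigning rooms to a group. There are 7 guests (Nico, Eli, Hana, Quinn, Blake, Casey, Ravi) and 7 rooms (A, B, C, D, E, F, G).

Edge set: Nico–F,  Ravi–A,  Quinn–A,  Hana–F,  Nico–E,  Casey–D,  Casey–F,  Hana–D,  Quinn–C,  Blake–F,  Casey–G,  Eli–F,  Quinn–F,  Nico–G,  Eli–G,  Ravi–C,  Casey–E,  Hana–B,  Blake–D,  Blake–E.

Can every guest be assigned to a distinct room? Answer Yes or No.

One maximum matching: Nico-G, Eli-F, Hana-B, Quinn-A, Blake-D, Casey-E, Ravi-C.
All 7 guests are covered.

Yes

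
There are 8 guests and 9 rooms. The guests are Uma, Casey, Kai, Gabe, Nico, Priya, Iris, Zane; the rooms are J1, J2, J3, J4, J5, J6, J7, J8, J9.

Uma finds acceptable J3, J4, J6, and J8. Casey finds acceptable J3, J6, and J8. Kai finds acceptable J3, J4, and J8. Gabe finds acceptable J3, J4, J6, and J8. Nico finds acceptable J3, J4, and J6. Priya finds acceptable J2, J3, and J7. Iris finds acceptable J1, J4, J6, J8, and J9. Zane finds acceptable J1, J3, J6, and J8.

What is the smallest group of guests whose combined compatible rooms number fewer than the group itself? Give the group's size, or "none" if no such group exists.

5

Take S = {Uma, Casey, Kai, Gabe, Nico}. Its neighbourhood is {J3, J4, J6, J8}, so |N(S)| = 4 < |S| = 5.
Every subset of size less than 5 has at least as many neighbours as members, so 5 is the minimum.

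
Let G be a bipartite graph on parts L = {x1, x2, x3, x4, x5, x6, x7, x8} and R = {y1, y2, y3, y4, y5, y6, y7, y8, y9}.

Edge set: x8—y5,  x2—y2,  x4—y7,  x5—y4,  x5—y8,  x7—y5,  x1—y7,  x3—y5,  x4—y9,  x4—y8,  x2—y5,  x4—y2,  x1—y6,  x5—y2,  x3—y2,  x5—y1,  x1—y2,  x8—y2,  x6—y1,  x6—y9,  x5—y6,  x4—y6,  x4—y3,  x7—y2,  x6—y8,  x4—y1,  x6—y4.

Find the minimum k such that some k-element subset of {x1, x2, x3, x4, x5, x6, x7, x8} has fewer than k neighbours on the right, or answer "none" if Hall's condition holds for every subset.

3

Take S = {x2, x3, x7}. Its neighbourhood is {y2, y5}, so |N(S)| = 2 < |S| = 3.
Every subset of size less than 3 has at least as many neighbours as members, so 3 is the minimum.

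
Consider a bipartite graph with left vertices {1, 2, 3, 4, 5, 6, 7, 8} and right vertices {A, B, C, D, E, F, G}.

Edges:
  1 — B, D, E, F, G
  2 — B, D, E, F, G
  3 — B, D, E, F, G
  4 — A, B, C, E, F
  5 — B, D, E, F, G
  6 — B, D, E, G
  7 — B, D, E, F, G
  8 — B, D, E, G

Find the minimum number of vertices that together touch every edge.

{4, B, D, E, F, G} is a vertex cover of size 6: every edge has an endpoint in this set.
No smaller cover exists because 1–D, 2–G, 3–F, 4–A, 5–E, 6–B is a matching of size 6, and a cover must include an endpoint of each of these disjoint edges (König's theorem).

6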